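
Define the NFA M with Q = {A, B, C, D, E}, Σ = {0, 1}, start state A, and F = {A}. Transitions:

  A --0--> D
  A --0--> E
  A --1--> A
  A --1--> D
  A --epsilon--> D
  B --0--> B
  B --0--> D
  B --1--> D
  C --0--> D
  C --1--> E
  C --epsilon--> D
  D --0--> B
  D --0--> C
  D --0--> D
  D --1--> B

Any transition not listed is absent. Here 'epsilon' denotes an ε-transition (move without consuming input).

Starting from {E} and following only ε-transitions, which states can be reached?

{E}

Begin with {E}.
No ε-moves leave this set, so the closure equals the set itself.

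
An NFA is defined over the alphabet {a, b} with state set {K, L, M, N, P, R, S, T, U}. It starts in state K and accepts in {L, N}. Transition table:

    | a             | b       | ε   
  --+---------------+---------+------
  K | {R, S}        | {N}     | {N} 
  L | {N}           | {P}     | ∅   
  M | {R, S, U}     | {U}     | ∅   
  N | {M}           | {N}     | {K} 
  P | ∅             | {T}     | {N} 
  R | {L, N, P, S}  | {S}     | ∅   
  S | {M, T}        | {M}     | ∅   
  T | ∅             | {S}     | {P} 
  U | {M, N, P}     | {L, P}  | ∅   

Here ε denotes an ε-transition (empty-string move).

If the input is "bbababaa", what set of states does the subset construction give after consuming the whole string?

{K, L, M, N, P, R, S, T, U}

Start: ε-closure({K}) = {K, N}.
Read 'b': {K, N} → {K, N}.
Read 'b': {K, N} → {K, N}.
Read 'a': {K, N} → {M, R, S}.
Read 'b': {M, R, S} → {M, S, U}.
Read 'a': {M, S, U} → {K, M, N, P, R, S, T, U}.
Read 'b': {K, M, N, P, R, S, T, U} → {K, L, M, N, P, S, T, U}.
Read 'a': {K, L, M, N, P, S, T, U} → {K, M, N, P, R, S, T, U}.
Read 'a': {K, M, N, P, R, S, T, U} → {K, L, M, N, P, R, S, T, U}.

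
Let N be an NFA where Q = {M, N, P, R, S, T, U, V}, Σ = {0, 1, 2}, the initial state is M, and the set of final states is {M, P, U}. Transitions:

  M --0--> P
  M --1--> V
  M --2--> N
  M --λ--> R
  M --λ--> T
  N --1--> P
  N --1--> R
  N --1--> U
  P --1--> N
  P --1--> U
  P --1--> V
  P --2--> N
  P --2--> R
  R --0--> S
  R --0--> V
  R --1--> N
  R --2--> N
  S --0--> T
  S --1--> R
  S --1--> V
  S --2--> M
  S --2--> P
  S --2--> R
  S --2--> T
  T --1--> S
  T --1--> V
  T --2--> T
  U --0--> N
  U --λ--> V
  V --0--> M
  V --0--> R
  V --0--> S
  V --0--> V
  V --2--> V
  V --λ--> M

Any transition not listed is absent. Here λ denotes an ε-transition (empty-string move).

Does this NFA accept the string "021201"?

Start: ε-closure({M}) = {M, R, T}.
Read '0': {M, R, T} → {M, P, R, S, T, V}.
Read '2': {M, P, R, S, T, V} → {M, N, P, R, T, V}.
Read '1': {M, N, P, R, T, V} → {M, N, P, R, S, T, U, V}.
Read '2': {M, N, P, R, S, T, U, V} → {M, N, P, R, T, V}.
Read '0': {M, N, P, R, T, V} → {M, P, R, S, T, V}.
Read '1': {M, P, R, S, T, V} → {M, N, R, S, T, U, V}.
The final set {M, N, R, S, T, U, V} contains the accepting states M, U.

Yes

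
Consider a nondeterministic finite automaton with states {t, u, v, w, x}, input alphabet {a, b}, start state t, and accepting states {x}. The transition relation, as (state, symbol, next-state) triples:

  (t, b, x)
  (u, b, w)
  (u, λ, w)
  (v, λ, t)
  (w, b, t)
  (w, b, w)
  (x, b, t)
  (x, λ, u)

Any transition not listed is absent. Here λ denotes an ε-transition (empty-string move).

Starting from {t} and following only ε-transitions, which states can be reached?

Begin with {t}.
No ε-moves leave this set, so the closure equals the set itself.

{t}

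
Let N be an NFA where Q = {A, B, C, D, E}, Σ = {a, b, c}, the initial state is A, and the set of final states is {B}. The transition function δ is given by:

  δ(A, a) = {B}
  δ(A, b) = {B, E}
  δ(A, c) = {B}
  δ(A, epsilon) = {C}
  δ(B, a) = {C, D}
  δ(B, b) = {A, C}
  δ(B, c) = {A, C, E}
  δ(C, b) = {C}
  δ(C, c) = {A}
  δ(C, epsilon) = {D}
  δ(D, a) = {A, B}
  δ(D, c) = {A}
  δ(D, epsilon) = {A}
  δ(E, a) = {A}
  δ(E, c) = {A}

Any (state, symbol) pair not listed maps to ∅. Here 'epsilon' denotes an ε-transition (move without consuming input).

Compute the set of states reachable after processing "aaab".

{A, B, C, D, E}

Start: ε-closure({A}) = {A, C, D}.
Read 'a': A→{B}, C→∅, D→{A, B}; union {A, B}; ε-closure = {A, B, C, D}.
Read 'a': A→{B}, B→{C, D}, C→∅, D→{A, B}; now {A, B, C, D}.
Read 'a': A→{B}, B→{C, D}, C→∅, D→{A, B}; now {A, B, C, D}.
Read 'b': A→{B, E}, B→{A, C}, C→{C}, D→∅; union {A, B, C, E}; ε-closure = {A, B, C, D, E}.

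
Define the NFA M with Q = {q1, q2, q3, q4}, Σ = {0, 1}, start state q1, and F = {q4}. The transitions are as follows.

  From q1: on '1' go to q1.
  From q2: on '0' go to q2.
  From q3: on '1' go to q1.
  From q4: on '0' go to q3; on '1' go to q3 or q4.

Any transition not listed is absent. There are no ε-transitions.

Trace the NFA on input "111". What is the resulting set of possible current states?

Start in {q1}.
Read '1': q1→{q1}; now {q1}.
Read '1': q1→{q1}; now {q1}.
Read '1': q1→{q1}; now {q1}.

{q1}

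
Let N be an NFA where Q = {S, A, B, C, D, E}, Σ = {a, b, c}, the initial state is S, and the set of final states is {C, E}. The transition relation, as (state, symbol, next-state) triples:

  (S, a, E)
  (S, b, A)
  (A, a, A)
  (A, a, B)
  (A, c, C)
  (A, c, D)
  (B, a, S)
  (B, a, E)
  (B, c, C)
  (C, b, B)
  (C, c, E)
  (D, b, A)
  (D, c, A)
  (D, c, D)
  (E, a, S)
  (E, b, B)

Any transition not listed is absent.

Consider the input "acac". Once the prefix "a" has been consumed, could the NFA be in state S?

No

Start in {S}.
Read 'a': S→{E}; now {E}.
State S is not in {E}.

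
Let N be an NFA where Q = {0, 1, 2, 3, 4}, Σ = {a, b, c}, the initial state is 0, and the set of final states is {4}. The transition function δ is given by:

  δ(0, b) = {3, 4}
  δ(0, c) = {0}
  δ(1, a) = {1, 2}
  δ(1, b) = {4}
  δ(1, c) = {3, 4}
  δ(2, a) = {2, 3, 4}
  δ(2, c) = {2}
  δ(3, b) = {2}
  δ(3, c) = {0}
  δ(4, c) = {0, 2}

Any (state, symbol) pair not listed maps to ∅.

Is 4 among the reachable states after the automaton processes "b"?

Yes

Start in {0}.
Read 'b': {0} → {3, 4}.
State 4 is in {3, 4}.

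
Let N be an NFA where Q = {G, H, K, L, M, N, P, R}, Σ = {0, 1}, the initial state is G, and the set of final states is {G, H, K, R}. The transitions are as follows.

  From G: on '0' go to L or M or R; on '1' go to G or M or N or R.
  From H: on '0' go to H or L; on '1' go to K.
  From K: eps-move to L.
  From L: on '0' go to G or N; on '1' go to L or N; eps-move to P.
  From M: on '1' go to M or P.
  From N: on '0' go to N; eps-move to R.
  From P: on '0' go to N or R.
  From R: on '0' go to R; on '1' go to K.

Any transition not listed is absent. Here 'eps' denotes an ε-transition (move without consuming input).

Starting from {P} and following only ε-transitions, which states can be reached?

{P}

Begin with {P}.
No ε-moves leave this set, so the closure equals the set itself.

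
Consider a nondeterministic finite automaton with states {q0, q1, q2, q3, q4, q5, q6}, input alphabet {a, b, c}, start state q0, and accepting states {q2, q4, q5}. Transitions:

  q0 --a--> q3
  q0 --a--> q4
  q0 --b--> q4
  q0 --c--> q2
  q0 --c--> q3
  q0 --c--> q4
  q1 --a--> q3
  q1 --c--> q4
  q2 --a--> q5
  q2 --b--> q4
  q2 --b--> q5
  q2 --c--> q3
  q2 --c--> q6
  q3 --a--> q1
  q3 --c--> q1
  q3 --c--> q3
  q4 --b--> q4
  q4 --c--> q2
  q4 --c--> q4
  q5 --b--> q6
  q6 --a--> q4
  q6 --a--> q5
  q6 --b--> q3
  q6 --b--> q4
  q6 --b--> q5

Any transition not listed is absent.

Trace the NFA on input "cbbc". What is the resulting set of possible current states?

{q2, q4}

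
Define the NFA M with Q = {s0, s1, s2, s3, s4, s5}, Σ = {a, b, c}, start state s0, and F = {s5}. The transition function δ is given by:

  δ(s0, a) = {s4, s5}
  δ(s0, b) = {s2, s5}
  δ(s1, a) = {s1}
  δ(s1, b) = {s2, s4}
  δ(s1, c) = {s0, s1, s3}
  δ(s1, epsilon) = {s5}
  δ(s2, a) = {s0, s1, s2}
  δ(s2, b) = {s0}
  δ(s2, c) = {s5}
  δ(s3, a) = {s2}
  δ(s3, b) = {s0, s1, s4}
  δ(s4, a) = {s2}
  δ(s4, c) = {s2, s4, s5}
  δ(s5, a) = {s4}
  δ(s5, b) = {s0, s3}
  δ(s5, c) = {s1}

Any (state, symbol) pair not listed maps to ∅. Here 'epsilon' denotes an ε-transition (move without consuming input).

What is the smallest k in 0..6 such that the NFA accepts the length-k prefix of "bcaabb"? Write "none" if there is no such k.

1

Start in {s0}.
Read 'b': s0→{s2, s5}; now {s2, s5}.
None of the earlier sets intersect F, but {s2, s5} does.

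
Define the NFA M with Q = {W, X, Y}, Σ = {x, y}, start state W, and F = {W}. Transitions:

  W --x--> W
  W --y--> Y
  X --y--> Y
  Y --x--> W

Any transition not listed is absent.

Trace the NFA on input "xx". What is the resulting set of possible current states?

Start in {W}.
Read 'x': W→{W}; now {W}.
Read 'x': W→{W}; now {W}.

{W}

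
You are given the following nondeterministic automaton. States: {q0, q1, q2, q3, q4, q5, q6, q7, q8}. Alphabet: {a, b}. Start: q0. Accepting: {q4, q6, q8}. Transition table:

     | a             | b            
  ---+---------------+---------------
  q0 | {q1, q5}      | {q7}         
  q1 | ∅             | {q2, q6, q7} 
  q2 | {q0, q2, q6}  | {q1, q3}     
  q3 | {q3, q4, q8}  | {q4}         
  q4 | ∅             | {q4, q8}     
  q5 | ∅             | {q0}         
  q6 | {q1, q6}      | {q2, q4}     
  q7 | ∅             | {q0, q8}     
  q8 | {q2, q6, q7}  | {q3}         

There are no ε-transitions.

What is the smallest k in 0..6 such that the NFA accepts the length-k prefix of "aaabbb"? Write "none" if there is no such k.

none

Start in {q0}.
Read 'a': q0→{q1, q5}; now {q1, q5}.
Read 'a': q1→∅, q5→∅; now ∅.
The set is empty and remains empty for the remaining 4 symbols.
No reachable set along the way intersects F.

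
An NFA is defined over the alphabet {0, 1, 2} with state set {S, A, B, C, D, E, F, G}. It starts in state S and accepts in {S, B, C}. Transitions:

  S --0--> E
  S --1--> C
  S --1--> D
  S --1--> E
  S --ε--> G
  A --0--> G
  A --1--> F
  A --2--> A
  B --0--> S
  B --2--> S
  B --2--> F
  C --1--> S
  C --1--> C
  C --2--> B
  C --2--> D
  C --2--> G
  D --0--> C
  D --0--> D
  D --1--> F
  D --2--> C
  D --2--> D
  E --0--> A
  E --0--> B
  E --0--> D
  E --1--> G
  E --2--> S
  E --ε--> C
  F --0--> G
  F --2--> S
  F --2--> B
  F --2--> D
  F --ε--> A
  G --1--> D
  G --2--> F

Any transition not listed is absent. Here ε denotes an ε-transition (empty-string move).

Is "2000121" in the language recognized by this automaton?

No

Start: ε-closure({S}) = {S, G}.
Read '2': {S, G} → {A, F}.
Read '0': {A, F} → {G}.
Read '0': {G} → ∅.
The set is empty and remains empty for the remaining 4 symbols.
The final set ∅ contains no accepting state.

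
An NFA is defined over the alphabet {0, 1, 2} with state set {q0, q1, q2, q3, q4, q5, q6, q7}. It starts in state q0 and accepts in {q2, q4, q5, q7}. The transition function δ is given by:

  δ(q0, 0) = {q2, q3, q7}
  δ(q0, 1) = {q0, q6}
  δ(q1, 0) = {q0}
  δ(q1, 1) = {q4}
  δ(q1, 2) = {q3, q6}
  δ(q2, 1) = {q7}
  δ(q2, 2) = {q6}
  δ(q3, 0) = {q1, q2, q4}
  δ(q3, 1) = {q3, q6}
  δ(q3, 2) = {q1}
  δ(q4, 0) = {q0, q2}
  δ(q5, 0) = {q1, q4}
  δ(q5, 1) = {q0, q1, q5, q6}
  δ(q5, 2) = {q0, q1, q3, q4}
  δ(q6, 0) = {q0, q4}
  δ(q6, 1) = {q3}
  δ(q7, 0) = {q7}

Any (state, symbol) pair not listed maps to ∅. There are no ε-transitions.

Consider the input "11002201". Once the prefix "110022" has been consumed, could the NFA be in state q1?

Yes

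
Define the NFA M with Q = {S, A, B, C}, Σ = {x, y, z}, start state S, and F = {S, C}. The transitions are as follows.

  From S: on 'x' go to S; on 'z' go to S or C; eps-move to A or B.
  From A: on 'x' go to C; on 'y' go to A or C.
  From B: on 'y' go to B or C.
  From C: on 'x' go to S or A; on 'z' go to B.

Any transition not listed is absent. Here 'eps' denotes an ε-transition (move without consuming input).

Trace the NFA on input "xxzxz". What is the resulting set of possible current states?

Start: ε-closure({S}) = {S, A, B}.
Read 'x': {S, A, B} → {S, A, B, C}.
Read 'x': {S, A, B, C} → {S, A, B, C}.
Read 'z': {S, A, B, C} → {S, A, B, C}.
Read 'x': {S, A, B, C} → {S, A, B, C}.
Read 'z': {S, A, B, C} → {S, A, B, C}.

{S, A, B, C}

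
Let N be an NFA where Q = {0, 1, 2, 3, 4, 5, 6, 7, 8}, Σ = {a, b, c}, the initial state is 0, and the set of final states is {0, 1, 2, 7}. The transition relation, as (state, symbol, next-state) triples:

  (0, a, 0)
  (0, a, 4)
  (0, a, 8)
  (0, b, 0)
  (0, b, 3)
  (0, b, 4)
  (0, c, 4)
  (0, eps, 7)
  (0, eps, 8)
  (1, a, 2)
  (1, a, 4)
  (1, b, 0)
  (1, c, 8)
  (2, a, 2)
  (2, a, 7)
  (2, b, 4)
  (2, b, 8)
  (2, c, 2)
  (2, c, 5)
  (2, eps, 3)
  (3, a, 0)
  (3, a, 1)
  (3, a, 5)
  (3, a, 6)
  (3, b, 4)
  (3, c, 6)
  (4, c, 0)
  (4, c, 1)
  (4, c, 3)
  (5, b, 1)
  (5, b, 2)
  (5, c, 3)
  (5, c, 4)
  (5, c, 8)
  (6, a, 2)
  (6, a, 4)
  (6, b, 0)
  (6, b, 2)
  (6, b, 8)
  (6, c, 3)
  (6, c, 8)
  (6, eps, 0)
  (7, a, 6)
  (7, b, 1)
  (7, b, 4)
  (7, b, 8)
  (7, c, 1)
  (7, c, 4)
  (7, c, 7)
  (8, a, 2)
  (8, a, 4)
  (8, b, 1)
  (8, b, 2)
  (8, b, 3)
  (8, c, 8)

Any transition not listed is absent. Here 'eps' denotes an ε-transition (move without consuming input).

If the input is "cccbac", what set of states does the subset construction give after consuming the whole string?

Start: ε-closure({0}) = {0, 7, 8}.
Read 'c': {0, 7, 8} → {1, 4, 7, 8}.
Read 'c': {1, 4, 7, 8} → {0, 1, 3, 4, 7, 8}.
Read 'c': {0, 1, 3, 4, 7, 8} → {0, 1, 3, 4, 6, 7, 8}.
Read 'b': {0, 1, 3, 4, 6, 7, 8} → {0, 1, 2, 3, 4, 7, 8}.
Read 'a': {0, 1, 2, 3, 4, 7, 8} → {0, 1, 2, 3, 4, 5, 6, 7, 8}.
Read 'c': {0, 1, 2, 3, 4, 5, 6, 7, 8} → {0, 1, 2, 3, 4, 5, 6, 7, 8}.

{0, 1, 2, 3, 4, 5, 6, 7, 8}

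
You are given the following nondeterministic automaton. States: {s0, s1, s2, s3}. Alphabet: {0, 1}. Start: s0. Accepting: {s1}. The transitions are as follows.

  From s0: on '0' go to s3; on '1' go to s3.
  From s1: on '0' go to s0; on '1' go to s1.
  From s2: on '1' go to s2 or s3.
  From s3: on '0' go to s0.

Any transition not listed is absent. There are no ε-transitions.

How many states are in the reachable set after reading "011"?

Start in {s0}.
Read '0': s0→{s3}; now {s3}.
Read '1': s3→∅; now ∅.
The set is empty and remains empty for the remaining 1 symbol.
That set has 0 states.

0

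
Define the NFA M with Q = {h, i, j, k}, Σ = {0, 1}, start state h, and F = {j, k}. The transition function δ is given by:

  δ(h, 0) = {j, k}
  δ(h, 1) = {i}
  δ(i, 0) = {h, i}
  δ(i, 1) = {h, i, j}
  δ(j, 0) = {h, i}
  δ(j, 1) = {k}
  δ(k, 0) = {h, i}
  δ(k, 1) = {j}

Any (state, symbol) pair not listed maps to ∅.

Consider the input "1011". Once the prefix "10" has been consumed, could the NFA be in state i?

Yes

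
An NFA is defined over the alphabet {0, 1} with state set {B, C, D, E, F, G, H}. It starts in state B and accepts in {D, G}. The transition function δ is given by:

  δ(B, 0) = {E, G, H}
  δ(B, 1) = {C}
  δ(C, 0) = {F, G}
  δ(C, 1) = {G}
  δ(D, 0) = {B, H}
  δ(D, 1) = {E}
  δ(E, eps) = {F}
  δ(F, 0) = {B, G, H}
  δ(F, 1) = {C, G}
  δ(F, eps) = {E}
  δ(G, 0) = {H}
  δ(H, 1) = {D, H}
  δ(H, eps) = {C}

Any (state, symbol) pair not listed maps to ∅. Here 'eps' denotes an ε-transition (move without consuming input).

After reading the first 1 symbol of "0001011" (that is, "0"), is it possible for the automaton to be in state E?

Start in {B}.
Read '0': B→{E, G, H}; union {E, G, H}; ε-closure = {C, E, F, G, H}.
State E is in {C, E, F, G, H}.

Yes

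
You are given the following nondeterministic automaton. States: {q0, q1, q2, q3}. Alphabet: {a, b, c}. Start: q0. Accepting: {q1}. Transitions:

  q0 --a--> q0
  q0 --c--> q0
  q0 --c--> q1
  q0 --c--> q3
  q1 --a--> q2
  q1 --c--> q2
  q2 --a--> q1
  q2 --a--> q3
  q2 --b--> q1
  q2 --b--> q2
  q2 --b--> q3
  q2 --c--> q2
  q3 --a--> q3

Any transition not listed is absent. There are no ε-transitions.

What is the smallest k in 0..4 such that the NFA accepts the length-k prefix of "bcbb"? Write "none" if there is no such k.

none

Start in {q0}.
Read 'b': q0→∅; now ∅.
The set is empty and remains empty for the remaining 3 symbols.
No reachable set along the way intersects F.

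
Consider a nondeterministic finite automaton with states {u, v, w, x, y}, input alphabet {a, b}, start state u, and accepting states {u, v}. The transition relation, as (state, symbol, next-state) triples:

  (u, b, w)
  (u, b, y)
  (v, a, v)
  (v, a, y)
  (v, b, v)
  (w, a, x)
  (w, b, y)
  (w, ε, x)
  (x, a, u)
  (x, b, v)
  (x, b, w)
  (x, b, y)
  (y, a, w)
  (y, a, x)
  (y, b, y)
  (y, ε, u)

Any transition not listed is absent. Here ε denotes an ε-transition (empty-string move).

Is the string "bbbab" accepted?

Yes

Start in {u}.
Read 'b': {u} → {u, w, x, y}.
Read 'b': {u, w, x, y} → {u, v, w, x, y}.
Read 'b': {u, v, w, x, y} → {u, v, w, x, y}.
Read 'a': {u, v, w, x, y} → {u, v, w, x, y}.
Read 'b': {u, v, w, x, y} → {u, v, w, x, y}.
The final set {u, v, w, x, y} contains the accepting states u, v.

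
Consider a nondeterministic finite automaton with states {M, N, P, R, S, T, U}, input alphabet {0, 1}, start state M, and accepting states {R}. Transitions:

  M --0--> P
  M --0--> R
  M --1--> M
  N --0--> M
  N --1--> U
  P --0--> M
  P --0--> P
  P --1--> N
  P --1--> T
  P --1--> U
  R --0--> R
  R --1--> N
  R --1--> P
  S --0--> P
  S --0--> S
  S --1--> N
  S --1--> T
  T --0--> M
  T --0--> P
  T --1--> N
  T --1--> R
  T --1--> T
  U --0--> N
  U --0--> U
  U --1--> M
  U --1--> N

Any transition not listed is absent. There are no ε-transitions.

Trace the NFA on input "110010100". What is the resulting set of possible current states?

{M, N, P, R, U}

Start in {M}.
Read '1': {M} → {M}.
Read '1': {M} → {M}.
Read '0': {M} → {P, R}.
Read '0': {P, R} → {M, P, R}.
Read '1': {M, P, R} → {M, N, P, T, U}.
Read '0': {M, N, P, T, U} → {M, N, P, R, U}.
Read '1': {M, N, P, R, U} → {M, N, P, T, U}.
Read '0': {M, N, P, T, U} → {M, N, P, R, U}.
Read '0': {M, N, P, R, U} → {M, N, P, R, U}.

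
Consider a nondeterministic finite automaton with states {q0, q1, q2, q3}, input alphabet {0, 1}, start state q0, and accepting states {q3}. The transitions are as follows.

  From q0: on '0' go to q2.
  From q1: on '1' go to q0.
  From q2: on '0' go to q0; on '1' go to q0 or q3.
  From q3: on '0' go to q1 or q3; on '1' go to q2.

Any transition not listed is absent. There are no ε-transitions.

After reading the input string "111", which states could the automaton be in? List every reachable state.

∅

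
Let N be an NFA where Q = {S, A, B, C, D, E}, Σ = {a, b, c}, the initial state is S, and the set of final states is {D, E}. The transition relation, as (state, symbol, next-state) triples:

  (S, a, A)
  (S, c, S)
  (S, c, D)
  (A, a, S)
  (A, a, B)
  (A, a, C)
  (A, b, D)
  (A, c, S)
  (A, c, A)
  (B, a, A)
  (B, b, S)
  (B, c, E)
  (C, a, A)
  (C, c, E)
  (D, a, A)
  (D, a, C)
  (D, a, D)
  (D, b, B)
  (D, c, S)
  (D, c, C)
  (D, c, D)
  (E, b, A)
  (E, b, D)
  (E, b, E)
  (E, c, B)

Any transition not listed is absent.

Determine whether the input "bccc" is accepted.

Start in {S}.
Read 'b': S→∅; now ∅.
The set is empty and remains empty for the remaining 3 symbols.
The final set ∅ contains no accepting state.

No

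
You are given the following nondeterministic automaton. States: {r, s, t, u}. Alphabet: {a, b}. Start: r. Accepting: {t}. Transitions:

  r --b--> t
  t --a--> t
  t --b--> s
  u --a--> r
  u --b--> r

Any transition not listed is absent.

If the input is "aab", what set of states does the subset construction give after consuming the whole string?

∅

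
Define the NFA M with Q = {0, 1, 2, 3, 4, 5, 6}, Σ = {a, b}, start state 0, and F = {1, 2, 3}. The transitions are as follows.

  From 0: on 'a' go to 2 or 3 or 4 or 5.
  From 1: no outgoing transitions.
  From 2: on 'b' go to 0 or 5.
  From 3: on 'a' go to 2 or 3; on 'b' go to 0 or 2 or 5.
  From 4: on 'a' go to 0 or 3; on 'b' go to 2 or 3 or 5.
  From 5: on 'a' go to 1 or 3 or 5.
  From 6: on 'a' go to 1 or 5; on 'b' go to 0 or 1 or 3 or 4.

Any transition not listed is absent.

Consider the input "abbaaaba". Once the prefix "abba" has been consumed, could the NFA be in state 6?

Start in {0}.
Read 'a': 0→{2, 3, 4, 5}; now {2, 3, 4, 5}.
Read 'b': 2→{0, 5}, 3→{0, 2, 5}, 4→{2, 3, 5}, 5→∅; now {0, 2, 3, 5}.
Read 'b': 0→∅, 2→{0, 5}, 3→{0, 2, 5}, 5→∅; now {0, 2, 5}.
Read 'a': 0→{2, 3, 4, 5}, 2→∅, 5→{1, 3, 5}; now {1, 2, 3, 4, 5}.
State 6 is not in {1, 2, 3, 4, 5}.

No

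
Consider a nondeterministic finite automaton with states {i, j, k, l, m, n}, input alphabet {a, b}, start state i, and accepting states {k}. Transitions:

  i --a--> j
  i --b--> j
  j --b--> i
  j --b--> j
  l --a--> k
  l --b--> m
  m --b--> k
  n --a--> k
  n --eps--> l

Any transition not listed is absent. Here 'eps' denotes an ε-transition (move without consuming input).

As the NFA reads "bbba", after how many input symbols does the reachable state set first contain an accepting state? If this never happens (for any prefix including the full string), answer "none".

none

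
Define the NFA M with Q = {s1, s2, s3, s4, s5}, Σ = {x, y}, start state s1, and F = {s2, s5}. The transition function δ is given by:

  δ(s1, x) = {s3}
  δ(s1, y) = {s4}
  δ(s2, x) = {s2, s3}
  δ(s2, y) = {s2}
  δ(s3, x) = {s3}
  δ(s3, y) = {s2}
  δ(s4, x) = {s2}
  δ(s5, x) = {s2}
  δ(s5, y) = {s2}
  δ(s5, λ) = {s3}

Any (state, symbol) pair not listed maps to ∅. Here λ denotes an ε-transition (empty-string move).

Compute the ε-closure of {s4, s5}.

Begin with {s4, s5}.
ε-move s5 → s3; add s3.

{s3, s4, s5}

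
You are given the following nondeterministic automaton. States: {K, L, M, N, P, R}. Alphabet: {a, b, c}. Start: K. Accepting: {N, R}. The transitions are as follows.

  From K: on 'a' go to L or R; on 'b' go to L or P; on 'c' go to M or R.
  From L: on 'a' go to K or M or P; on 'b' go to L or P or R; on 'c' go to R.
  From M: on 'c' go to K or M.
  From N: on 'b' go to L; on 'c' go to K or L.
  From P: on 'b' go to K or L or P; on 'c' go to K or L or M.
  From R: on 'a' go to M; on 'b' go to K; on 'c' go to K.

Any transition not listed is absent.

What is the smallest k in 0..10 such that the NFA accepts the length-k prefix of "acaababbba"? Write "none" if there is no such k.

Start in {K}.
Read 'a': K→{L, R}; now {L, R}.
None of the earlier sets intersect F, but {L, R} does.

1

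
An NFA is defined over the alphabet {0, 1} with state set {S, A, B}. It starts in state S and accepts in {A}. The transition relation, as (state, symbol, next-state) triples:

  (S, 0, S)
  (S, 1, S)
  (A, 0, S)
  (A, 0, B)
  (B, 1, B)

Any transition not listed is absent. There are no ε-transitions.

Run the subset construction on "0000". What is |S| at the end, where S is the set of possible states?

1

Start in {S}.
Read '0': S→{S}; now {S}.
Read '0': S→{S}; now {S}.
Read '0': S→{S}; now {S}.
Read '0': S→{S}; now {S}.
That set has 1 state.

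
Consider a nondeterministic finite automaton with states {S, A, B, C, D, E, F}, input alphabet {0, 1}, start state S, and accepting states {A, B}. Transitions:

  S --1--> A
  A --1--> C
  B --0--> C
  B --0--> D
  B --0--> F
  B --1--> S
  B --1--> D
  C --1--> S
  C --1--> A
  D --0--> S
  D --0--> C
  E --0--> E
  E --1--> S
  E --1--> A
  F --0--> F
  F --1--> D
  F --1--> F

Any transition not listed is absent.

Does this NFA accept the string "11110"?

Start in {S}.
Read '1': {S} → {A}.
Read '1': {A} → {C}.
Read '1': {C} → {S, A}.
Read '1': {S, A} → {A, C}.
Read '0': {A, C} → ∅.
The final set ∅ contains no accepting state.

No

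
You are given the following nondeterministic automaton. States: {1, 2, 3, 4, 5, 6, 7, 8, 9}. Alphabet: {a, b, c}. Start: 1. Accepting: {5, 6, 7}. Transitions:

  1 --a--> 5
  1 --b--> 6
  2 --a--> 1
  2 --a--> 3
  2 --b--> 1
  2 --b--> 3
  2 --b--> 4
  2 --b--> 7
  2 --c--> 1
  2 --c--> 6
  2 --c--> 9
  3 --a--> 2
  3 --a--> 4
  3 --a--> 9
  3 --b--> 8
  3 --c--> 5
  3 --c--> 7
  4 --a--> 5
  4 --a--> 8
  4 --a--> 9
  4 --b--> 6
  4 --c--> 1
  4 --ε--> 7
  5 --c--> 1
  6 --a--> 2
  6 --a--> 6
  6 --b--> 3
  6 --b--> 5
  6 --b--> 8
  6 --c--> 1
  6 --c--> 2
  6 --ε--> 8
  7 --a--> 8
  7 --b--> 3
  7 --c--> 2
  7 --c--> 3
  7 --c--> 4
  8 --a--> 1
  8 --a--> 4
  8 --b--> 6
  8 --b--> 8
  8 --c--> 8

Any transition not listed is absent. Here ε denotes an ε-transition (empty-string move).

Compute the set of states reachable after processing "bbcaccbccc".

Start in {1}.
Read 'b': {1} → {6, 8}.
Read 'b': {6, 8} → {3, 5, 6, 8}.
Read 'c': {3, 5, 6, 8} → {1, 2, 5, 7, 8}.
Read 'a': {1, 2, 5, 7, 8} → {1, 3, 4, 5, 7, 8}.
Read 'c': {1, 3, 4, 5, 7, 8} → {1, 2, 3, 4, 5, 7, 8}.
Read 'c': {1, 2, 3, 4, 5, 7, 8} → {1, 2, 3, 4, 5, 6, 7, 8, 9}.
Read 'b': {1, 2, 3, 4, 5, 6, 7, 8, 9} → {1, 3, 4, 5, 6, 7, 8}.
Read 'c': {1, 3, 4, 5, 6, 7, 8} → {1, 2, 3, 4, 5, 7, 8}.
Read 'c': {1, 2, 3, 4, 5, 7, 8} → {1, 2, 3, 4, 5, 6, 7, 8, 9}.
Read 'c': {1, 2, 3, 4, 5, 6, 7, 8, 9} → {1, 2, 3, 4, 5, 6, 7, 8, 9}.

{1, 2, 3, 4, 5, 6, 7, 8, 9}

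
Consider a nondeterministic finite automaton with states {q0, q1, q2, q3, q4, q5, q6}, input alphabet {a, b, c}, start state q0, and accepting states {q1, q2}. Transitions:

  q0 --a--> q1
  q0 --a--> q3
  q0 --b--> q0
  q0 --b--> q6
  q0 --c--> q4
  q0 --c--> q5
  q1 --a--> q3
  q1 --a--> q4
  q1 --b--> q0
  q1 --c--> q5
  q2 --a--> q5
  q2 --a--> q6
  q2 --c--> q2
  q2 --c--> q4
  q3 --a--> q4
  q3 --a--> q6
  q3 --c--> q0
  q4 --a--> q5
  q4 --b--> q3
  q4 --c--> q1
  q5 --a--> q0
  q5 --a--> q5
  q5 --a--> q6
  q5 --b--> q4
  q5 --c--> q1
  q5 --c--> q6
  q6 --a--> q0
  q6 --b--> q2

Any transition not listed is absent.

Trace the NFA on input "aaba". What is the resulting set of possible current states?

{q4, q5, q6}

Start in {q0}.
Read 'a': {q0} → {q1, q3}.
Read 'a': {q1, q3} → {q3, q4, q6}.
Read 'b': {q3, q4, q6} → {q2, q3}.
Read 'a': {q2, q3} → {q4, q5, q6}.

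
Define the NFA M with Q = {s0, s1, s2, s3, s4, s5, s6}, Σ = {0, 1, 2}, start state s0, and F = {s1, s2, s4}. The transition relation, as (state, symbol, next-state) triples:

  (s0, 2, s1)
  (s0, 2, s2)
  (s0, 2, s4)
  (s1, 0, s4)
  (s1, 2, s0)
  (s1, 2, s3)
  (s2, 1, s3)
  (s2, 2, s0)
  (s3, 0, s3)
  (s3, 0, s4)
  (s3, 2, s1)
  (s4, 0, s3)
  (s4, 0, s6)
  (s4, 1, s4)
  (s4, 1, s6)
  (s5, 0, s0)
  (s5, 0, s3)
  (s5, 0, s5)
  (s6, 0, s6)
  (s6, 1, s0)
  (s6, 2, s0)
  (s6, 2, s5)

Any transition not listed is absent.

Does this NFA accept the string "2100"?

Yes

Start in {s0}.
Read '2': {s0} → {s1, s2, s4}.
Read '1': {s1, s2, s4} → {s3, s4, s6}.
Read '0': {s3, s4, s6} → {s3, s4, s6}.
Read '0': {s3, s4, s6} → {s3, s4, s6}.
The final set {s3, s4, s6} contains the accepting state s4.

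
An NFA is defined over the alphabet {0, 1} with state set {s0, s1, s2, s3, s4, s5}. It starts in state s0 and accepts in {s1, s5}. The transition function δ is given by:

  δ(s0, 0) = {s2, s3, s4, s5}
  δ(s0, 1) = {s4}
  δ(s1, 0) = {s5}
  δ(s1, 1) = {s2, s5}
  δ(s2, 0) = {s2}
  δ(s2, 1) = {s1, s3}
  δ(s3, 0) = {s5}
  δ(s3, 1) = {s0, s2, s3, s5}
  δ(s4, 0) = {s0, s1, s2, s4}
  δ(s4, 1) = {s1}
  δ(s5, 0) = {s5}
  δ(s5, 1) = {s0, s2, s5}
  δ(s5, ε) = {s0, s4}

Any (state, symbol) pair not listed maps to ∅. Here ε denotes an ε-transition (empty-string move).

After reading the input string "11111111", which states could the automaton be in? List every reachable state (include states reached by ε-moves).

Start in {s0}.
Read '1': s0→{s4}; now {s4}.
Read '1': s4→{s1}; now {s1}.
Read '1': s1→{s2, s5}; union {s2, s5}; ε-closure = {s0, s2, s4, s5}.
Read '1': s0→{s4}, s2→{s1, s3}, s4→{s1}, s5→{s0, s2, s5}; now {s0, s1, s2, s3, s4, s5}.
Read '1': s0→{s4}, s1→{s2, s5}, s2→{s1, s3}, s3→{s0, s2, s3, s5}, s4→{s1}, s5→{s0, s2, s5}; now {s0, s1, s2, s3, s4, s5}.
Read '1': s0→{s4}, s1→{s2, s5}, s2→{s1, s3}, s3→{s0, s2, s3, s5}, s4→{s1}, s5→{s0, s2, s5}; now {s0, s1, s2, s3, s4, s5}.
Read '1': s0→{s4}, s1→{s2, s5}, s2→{s1, s3}, s3→{s0, s2, s3, s5}, s4→{s1}, s5→{s0, s2, s5}; now {s0, s1, s2, s3, s4, s5}.
Read '1': s0→{s4}, s1→{s2, s5}, s2→{s1, s3}, s3→{s0, s2, s3, s5}, s4→{s1}, s5→{s0, s2, s5}; now {s0, s1, s2, s3, s4, s5}.

{s0, s1, s2, s3, s4, s5}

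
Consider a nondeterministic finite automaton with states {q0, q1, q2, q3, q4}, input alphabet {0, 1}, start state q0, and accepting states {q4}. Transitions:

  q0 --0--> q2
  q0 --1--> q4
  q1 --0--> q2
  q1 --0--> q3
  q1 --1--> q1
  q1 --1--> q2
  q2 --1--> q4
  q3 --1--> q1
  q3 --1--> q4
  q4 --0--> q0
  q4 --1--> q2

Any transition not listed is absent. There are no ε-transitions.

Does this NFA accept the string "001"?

No

Start in {q0}.
Read '0': q0→{q2}; now {q2}.
Read '0': q2→∅; now ∅.
The set is empty and remains empty for the remaining 1 symbol.
The final set ∅ contains no accepting state.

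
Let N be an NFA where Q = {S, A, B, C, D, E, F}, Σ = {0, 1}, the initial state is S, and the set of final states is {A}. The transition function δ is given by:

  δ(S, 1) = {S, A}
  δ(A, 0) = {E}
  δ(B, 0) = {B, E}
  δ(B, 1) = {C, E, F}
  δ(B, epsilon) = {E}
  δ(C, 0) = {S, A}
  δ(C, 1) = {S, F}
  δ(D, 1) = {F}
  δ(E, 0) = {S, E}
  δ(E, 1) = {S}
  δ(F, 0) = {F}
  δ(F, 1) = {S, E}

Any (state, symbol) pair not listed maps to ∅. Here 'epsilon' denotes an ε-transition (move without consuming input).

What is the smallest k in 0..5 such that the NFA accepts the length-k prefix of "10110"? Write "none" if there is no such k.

1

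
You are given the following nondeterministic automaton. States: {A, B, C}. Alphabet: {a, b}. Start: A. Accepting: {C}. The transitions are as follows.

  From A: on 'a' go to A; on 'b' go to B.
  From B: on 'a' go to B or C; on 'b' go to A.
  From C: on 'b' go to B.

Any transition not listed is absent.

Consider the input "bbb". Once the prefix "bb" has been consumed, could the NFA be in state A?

Start in {A}.
Read 'b': A→{B}; now {B}.
Read 'b': B→{A}; now {A}.
State A is in {A}.

Yes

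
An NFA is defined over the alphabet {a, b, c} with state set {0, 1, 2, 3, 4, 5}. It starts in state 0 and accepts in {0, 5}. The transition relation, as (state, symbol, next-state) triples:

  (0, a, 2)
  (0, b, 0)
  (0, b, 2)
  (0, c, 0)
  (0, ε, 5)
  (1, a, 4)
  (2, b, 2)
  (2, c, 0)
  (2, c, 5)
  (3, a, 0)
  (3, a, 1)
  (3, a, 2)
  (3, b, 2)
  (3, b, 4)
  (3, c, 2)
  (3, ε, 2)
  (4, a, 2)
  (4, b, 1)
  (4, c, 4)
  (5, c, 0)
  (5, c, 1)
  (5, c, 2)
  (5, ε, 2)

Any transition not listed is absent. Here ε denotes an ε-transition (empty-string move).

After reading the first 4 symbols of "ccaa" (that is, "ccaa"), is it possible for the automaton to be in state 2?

Yes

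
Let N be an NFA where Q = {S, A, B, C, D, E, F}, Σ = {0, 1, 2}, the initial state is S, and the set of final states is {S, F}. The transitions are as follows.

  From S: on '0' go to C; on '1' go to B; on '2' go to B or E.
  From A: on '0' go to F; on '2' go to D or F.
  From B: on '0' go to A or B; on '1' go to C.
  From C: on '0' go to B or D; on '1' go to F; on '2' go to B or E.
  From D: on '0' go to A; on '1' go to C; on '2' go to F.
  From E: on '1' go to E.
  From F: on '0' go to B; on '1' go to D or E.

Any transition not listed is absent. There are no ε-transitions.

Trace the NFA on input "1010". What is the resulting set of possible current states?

{B, D}

Start in {S}.
Read '1': {S} → {B}.
Read '0': {B} → {A, B}.
Read '1': {A, B} → {C}.
Read '0': {C} → {B, D}.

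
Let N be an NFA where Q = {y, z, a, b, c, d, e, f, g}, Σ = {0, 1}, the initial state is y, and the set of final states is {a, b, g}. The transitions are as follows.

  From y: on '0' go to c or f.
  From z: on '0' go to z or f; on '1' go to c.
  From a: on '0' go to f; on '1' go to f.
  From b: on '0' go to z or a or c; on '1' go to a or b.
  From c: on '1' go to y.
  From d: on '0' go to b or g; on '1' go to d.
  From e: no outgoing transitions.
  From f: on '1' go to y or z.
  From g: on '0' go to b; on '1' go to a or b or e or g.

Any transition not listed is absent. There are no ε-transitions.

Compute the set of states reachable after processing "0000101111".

∅

Start in {y}.
Read '0': y→{c, f}; now {c, f}.
Read '0': c→∅, f→∅; now ∅.
The set is empty and remains empty for the remaining 8 symbols.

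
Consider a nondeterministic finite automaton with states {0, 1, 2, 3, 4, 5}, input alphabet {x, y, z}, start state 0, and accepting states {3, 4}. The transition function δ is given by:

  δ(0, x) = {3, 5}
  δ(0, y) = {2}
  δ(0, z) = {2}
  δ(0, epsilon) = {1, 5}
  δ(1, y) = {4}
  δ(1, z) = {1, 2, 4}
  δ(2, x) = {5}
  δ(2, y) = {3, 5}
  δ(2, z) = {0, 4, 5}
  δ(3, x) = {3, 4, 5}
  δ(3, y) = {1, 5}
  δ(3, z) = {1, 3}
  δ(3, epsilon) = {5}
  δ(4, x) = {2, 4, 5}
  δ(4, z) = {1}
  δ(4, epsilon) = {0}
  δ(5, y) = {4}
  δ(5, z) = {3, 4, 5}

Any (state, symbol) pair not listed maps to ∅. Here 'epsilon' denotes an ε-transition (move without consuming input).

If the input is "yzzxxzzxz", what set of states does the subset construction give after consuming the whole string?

Start: ε-closure({0}) = {0, 1, 5}.
Read 'y': 0→{2}, 1→{4}, 5→{4}; union {2, 4}; ε-closure = {0, 1, 2, 4, 5}.
Read 'z': 0→{2}, 1→{1, 2, 4}, 2→{0, 4, 5}, 4→{1}, 5→{3, 4, 5}; now {0, 1, 2, 3, 4, 5}.
Read 'z': 0→{2}, 1→{1, 2, 4}, 2→{0, 4, 5}, 3→{1, 3}, 4→{1}, 5→{3, 4, 5}; now {0, 1, 2, 3, 4, 5}.
Read 'x': 0→{3, 5}, 1→∅, 2→{5}, 3→{3, 4, 5}, 4→{2, 4, 5}, 5→∅; union {2, 3, 4, 5}; ε-closure = {0, 1, 2, 3, 4, 5}.
Read 'x': 0→{3, 5}, 1→∅, 2→{5}, 3→{3, 4, 5}, 4→{2, 4, 5}, 5→∅; union {2, 3, 4, 5}; ε-closure = {0, 1, 2, 3, 4, 5}.
Read 'z': 0→{2}, 1→{1, 2, 4}, 2→{0, 4, 5}, 3→{1, 3}, 4→{1}, 5→{3, 4, 5}; now {0, 1, 2, 3, 4, 5}.
Read 'z': 0→{2}, 1→{1, 2, 4}, 2→{0, 4, 5}, 3→{1, 3}, 4→{1}, 5→{3, 4, 5}; now {0, 1, 2, 3, 4, 5}.
Read 'x': 0→{3, 5}, 1→∅, 2→{5}, 3→{3, 4, 5}, 4→{2, 4, 5}, 5→∅; union {2, 3, 4, 5}; ε-closure = {0, 1, 2, 3, 4, 5}.
Read 'z': 0→{2}, 1→{1, 2, 4}, 2→{0, 4, 5}, 3→{1, 3}, 4→{1}, 5→{3, 4, 5}; now {0, 1, 2, 3, 4, 5}.

{0, 1, 2, 3, 4, 5}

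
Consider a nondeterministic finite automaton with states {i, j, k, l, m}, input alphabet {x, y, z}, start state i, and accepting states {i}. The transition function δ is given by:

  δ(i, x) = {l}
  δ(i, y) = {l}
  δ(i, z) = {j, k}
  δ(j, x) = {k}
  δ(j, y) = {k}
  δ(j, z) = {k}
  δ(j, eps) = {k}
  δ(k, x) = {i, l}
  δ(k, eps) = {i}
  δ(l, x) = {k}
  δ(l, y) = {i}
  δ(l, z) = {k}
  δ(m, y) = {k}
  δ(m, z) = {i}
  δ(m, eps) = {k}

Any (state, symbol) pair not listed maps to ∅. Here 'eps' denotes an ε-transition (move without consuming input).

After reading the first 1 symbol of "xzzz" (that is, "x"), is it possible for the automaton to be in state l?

Yes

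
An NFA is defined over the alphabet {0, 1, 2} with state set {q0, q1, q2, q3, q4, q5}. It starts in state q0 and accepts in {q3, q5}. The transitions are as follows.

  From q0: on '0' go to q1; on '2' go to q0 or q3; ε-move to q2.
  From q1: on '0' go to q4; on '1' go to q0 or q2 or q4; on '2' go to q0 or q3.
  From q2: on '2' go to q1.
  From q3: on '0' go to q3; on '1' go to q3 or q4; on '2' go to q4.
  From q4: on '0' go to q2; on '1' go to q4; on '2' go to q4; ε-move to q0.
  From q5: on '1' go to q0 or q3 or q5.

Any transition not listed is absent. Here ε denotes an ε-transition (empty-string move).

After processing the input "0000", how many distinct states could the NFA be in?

3

Start: ε-closure({q0}) = {q0, q2}.
Read '0': q0→{q1}, q2→∅; now {q1}.
Read '0': q1→{q4}; union {q4}; ε-closure = {q0, q2, q4}.
Read '0': q0→{q1}, q2→∅, q4→{q2}; now {q1, q2}.
Read '0': q1→{q4}, q2→∅; union {q4}; ε-closure = {q0, q2, q4}.
That set has 3 states.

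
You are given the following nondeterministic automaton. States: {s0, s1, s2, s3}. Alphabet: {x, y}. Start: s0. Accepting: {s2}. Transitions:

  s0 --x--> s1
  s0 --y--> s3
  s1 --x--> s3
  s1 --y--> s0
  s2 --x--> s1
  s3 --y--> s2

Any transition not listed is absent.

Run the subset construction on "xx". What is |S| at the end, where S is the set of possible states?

Start in {s0}.
Read 'x': s0→{s1}; now {s1}.
Read 'x': s1→{s3}; now {s3}.
That set has 1 state.

1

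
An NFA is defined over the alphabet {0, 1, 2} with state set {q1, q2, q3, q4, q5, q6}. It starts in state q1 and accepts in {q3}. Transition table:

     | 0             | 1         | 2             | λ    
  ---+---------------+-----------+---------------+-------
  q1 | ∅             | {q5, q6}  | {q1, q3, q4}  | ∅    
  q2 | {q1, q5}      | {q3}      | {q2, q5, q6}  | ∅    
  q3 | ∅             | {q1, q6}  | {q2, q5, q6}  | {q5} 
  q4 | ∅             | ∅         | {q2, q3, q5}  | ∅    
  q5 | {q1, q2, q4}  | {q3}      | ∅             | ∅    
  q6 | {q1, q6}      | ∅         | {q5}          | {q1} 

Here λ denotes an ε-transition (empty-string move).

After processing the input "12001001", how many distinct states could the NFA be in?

4

Start in {q1}.
Read '1': q1→{q5, q6}; union {q5, q6}; ε-closure = {q1, q5, q6}.
Read '2': q1→{q1, q3, q4}, q5→∅, q6→{q5}; now {q1, q3, q4, q5}.
Read '0': q1→∅, q3→∅, q4→∅, q5→{q1, q2, q4}; now {q1, q2, q4}.
Read '0': q1→∅, q2→{q1, q5}, q4→∅; now {q1, q5}.
Read '1': q1→{q5, q6}, q5→{q3}; union {q3, q5, q6}; ε-closure = {q1, q3, q5, q6}.
Read '0': q1→∅, q3→∅, q5→{q1, q2, q4}, q6→{q1, q6}; now {q1, q2, q4, q6}.
Read '0': q1→∅, q2→{q1, q5}, q4→∅, q6→{q1, q6}; now {q1, q5, q6}.
Read '1': q1→{q5, q6}, q5→{q3}, q6→∅; union {q3, q5, q6}; ε-closure = {q1, q3, q5, q6}.
That set has 4 states.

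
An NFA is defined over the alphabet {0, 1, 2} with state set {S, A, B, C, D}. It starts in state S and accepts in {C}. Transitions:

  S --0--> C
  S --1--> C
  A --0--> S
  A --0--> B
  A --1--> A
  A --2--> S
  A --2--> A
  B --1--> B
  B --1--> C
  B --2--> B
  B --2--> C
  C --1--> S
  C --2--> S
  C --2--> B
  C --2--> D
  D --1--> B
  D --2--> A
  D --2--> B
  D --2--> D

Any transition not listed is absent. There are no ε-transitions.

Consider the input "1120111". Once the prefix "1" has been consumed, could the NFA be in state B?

No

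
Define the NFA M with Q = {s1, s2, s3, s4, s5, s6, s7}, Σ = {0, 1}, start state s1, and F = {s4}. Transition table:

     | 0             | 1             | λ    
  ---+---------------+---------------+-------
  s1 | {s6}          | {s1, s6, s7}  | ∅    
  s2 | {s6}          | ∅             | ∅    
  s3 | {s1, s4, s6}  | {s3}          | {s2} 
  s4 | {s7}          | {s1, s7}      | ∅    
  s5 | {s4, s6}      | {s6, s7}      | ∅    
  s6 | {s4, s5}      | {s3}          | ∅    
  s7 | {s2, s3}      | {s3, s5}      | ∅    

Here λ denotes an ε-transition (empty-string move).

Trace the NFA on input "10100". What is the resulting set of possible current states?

Start in {s1}.
Read '1': s1→{s1, s6, s7}; now {s1, s6, s7}.
Read '0': s1→{s6}, s6→{s4, s5}, s7→{s2, s3}; now {s2, s3, s4, s5, s6}.
Read '1': s2→∅, s3→{s3}, s4→{s1, s7}, s5→{s6, s7}, s6→{s3}; union {s1, s3, s6, s7}; ε-closure = {s1, s2, s3, s6, s7}.
Read '0': s1→{s6}, s2→{s6}, s3→{s1, s4, s6}, s6→{s4, s5}, s7→{s2, s3}; now {s1, s2, s3, s4, s5, s6}.
Read '0': s1→{s6}, s2→{s6}, s3→{s1, s4, s6}, s4→{s7}, s5→{s4, s6}, s6→{s4, s5}; now {s1, s4, s5, s6, s7}.

{s1, s4, s5, s6, s7}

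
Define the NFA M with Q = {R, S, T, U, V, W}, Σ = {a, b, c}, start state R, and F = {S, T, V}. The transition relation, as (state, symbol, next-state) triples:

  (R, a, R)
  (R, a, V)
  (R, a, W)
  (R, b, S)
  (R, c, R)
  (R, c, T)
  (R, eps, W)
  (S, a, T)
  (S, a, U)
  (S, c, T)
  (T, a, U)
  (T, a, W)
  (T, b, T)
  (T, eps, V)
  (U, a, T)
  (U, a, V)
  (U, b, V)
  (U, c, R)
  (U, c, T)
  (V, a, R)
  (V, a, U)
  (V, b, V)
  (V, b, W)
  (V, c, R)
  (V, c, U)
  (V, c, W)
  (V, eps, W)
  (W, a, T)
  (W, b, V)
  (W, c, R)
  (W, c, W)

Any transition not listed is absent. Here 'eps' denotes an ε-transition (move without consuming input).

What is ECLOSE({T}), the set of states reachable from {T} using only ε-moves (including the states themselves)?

{T, V, W}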